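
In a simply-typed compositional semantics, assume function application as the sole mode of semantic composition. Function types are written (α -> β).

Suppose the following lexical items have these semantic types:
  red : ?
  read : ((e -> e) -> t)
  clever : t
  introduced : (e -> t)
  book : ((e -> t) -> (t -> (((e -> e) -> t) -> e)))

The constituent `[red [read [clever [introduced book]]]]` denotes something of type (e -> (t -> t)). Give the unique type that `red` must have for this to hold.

(e -> (e -> (t -> t)))

At [red [read [clever [introduced book]]]] (required: (e -> (t -> t))): [read [clever [introduced book]]] is e, which is not a function with range (e -> (t -> t)); hence red is the functor — type (e -> (e -> (t -> t))).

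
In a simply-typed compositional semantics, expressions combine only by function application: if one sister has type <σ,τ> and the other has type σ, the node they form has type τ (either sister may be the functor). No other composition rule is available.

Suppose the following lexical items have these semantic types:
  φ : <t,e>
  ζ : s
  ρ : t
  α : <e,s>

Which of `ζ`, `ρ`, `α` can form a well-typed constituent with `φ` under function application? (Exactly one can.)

ρ

ζ : s — no; φ wants t, and ζ wants nothing (atomic).
ρ — combines: φ : <t,e> takes ρ : t as argument, giving e.
α : <e,s> — no; φ wants t, and α wants e.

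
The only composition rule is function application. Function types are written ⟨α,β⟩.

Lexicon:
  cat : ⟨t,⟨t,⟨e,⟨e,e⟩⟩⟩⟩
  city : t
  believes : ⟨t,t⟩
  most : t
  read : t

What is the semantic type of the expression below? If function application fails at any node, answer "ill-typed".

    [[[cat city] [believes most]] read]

[cat city]: ⟨t,⟨t,⟨e,⟨e,e⟩⟩⟩⟩ applied to t yields ⟨t,⟨e,⟨e,e⟩⟩⟩.
[believes most]: ⟨t,t⟩ applied to t yields t.
[[cat city] [believes most]]: ⟨t,⟨e,⟨e,e⟩⟩⟩ applied to t yields ⟨e,⟨e,e⟩⟩.
At [[[cat city] [believes most]] read]: neither ⟨e,⟨e,e⟩⟩ nor t can take the other as argument; the node is ill-typed.

ill-typed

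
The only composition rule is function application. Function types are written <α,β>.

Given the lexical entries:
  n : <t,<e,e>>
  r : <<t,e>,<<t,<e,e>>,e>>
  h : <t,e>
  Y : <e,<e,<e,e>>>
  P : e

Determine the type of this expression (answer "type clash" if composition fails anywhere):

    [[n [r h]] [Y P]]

[r h]: functor r : <<t,e>,<<t,<e,e>>,e>>, argument h : <t,e>; result <<t,<e,e>>,e>.
[n [r h]]: functor [r h] : <<t,<e,e>>,e>, argument n : <t,<e,e>>; result e.
[Y P]: functor Y : <e,<e,<e,e>>>, argument P : e; result <e,<e,e>>.
[[n [r h]] [Y P]]: functor [Y P] : <e,<e,e>>, argument [n [r h]] : e; result <e,e>.

<e,e>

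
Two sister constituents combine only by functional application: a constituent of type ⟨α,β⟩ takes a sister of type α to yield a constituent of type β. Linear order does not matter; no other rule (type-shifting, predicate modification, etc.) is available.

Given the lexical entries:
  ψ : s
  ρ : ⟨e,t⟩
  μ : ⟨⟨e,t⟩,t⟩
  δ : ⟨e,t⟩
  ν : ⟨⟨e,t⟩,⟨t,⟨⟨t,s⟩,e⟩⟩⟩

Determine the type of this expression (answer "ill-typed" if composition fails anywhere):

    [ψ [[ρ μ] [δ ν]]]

ill-typed

At [ρ μ], μ : ⟨⟨e,t⟩,t⟩ takes ρ : ⟨e,t⟩, giving t.
At [δ ν], ν : ⟨⟨e,t⟩,⟨t,⟨⟨t,s⟩,e⟩⟩⟩ takes δ : ⟨e,t⟩, giving ⟨t,⟨⟨t,s⟩,e⟩⟩.
At [[ρ μ] [δ ν]], [δ ν] : ⟨t,⟨⟨t,s⟩,e⟩⟩ takes [ρ μ] : t, giving ⟨⟨t,s⟩,e⟩.
[ψ [[ρ μ] [δ ν]]]: s with ⟨⟨t,s⟩,e⟩ — neither is a function whose domain matches the other; composition fails here.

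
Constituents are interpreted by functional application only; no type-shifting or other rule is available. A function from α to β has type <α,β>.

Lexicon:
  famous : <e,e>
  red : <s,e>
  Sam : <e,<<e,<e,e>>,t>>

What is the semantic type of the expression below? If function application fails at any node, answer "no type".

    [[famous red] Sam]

no type

At [famous red]: neither <e,e> nor <s,e> can take the other as argument; the node is ill-typed.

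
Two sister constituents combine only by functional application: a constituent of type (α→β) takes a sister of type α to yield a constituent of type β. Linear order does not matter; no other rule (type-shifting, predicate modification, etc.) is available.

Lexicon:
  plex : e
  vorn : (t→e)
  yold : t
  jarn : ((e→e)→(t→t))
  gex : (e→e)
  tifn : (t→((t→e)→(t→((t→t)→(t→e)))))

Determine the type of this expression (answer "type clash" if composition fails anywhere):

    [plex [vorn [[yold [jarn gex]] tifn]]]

type clash

[jarn gex] — jarn of type ((e→e)→(t→t)) combines with gex of type (e→e): type (t→t).
[yold [jarn gex]] — [jarn gex] of type (t→t) combines with yold of type t: type t.
[[yold [jarn gex]] tifn] — tifn of type (t→((t→e)→(t→((t→t)→(t→e))))) combines with [yold [jarn gex]] of type t: type ((t→e)→(t→((t→t)→(t→e)))).
[vorn [[yold [jarn gex]] tifn]] — [[yold [jarn gex]] tifn] of type ((t→e)→(t→((t→t)→(t→e)))) combines with vorn of type (t→e): type (t→((t→t)→(t→e))).
[plex [vorn [[yold [jarn gex]] tifn]]]: e and (t→((t→t)→(t→e))) cannot combine by function application — type clash.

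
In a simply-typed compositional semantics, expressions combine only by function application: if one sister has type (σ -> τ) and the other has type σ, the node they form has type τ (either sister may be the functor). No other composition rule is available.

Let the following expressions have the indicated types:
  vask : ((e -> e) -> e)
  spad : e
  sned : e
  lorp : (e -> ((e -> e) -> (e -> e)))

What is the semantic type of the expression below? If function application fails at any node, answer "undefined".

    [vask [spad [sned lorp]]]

[sned lorp] — lorp of type (e -> ((e -> e) -> (e -> e))) combines with sned of type e: type ((e -> e) -> (e -> e)).
[spad [sned lorp]]: e and ((e -> e) -> (e -> e)) cannot combine by function application — type clash.

undefined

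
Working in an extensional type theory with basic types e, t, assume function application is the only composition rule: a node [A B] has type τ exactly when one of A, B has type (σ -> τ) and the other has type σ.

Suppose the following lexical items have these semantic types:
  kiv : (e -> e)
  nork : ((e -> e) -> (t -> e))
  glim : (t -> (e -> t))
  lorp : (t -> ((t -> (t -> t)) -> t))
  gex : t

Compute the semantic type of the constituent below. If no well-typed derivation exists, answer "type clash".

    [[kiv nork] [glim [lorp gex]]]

[kiv nork]: ((e -> e) -> (t -> e)) applied to (e -> e) yields (t -> e).
[lorp gex]: (t -> ((t -> (t -> t)) -> t)) applied to t yields ((t -> (t -> t)) -> t).
At [glim [lorp gex]]: neither (t -> (e -> t)) nor ((t -> (t -> t)) -> t) can take the other as argument; the node is ill-typed.

type clash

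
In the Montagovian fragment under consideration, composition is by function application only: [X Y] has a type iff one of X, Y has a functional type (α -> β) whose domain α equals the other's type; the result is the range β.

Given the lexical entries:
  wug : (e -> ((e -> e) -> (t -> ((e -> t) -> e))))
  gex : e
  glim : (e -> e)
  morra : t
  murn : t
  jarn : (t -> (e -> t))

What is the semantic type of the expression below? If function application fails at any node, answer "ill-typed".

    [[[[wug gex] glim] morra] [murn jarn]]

e

[wug gex]: wug is (e -> ((e -> e) -> (t -> ((e -> t) -> e)))), gex is e; result ((e -> e) -> (t -> ((e -> t) -> e))).
[[wug gex] glim]: [wug gex] is ((e -> e) -> (t -> ((e -> t) -> e))), glim is (e -> e); result (t -> ((e -> t) -> e)).
[[[wug gex] glim] morra]: [[wug gex] glim] is (t -> ((e -> t) -> e)), morra is t; result ((e -> t) -> e).
[murn jarn]: jarn is (t -> (e -> t)), murn is t; result (e -> t).
[[[[wug gex] glim] morra] [murn jarn]]: [[[wug gex] glim] morra] is ((e -> t) -> e), [murn jarn] is (e -> t); result e.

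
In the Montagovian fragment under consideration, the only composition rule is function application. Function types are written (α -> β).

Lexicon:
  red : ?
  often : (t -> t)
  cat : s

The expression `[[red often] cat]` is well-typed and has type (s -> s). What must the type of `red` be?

((t -> t) -> (s -> (s -> s)))

[[red often] cat] must have type (s -> s). The sister cat has type s; that is not a function onto (s -> s), so [red often] must be the functor, of type (s -> (s -> s)).
[red often] must have type (s -> (s -> s)). The sister often has type (t -> t); that is not a function onto (s -> (s -> s)), so red must be the functor, of type ((t -> t) -> (s -> (s -> s))).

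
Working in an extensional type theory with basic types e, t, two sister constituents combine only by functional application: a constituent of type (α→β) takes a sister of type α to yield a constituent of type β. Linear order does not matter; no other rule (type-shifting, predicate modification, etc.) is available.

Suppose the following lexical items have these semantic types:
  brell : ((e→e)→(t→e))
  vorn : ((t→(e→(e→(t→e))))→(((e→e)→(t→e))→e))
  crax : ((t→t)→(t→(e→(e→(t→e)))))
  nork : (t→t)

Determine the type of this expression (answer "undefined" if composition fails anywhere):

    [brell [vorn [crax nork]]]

[crax nork] — crax of type ((t→t)→(t→(e→(e→(t→e))))) combines with nork of type (t→t): type (t→(e→(e→(t→e)))).
[vorn [crax nork]] — vorn of type ((t→(e→(e→(t→e))))→(((e→e)→(t→e))→e)) combines with [crax nork] of type (t→(e→(e→(t→e)))): type (((e→e)→(t→e))→e).
[brell [vorn [crax nork]]] — [vorn [crax nork]] of type (((e→e)→(t→e))→e) combines with brell of type ((e→e)→(t→e)): type e.

e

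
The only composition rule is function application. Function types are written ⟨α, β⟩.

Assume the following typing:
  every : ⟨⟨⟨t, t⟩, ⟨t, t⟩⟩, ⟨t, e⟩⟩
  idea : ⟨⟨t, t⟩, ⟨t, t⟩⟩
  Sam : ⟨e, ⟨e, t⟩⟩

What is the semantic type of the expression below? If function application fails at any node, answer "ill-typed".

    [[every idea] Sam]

ill-typed

[every idea]: every is ⟨⟨⟨t, t⟩, ⟨t, t⟩⟩, ⟨t, e⟩⟩, idea is ⟨⟨t, t⟩, ⟨t, t⟩⟩; result ⟨t, e⟩.
[[every idea] Sam]: ⟨t, e⟩ and ⟨e, ⟨e, t⟩⟩ cannot combine by function application — type clash.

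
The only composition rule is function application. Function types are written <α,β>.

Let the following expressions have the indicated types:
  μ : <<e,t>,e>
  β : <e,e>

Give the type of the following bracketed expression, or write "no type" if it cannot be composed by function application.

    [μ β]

[μ β]: <<e,t>,e> and <e,e> cannot combine by function application — type clash.

no type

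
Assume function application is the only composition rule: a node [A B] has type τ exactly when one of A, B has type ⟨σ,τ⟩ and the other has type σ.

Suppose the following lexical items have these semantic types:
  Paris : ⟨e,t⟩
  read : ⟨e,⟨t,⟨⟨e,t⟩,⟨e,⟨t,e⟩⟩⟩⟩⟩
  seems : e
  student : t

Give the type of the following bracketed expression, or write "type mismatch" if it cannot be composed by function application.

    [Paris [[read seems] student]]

[read seems]: functor read : ⟨e,⟨t,⟨⟨e,t⟩,⟨e,⟨t,e⟩⟩⟩⟩⟩, argument seems : e; result ⟨t,⟨⟨e,t⟩,⟨e,⟨t,e⟩⟩⟩⟩.
[[read seems] student]: functor [read seems] : ⟨t,⟨⟨e,t⟩,⟨e,⟨t,e⟩⟩⟩⟩, argument student : t; result ⟨⟨e,t⟩,⟨e,⟨t,e⟩⟩⟩.
[Paris [[read seems] student]]: functor [[read seems] student] : ⟨⟨e,t⟩,⟨e,⟨t,e⟩⟩⟩, argument Paris : ⟨e,t⟩; result ⟨e,⟨t,e⟩⟩.

⟨e,⟨t,e⟩⟩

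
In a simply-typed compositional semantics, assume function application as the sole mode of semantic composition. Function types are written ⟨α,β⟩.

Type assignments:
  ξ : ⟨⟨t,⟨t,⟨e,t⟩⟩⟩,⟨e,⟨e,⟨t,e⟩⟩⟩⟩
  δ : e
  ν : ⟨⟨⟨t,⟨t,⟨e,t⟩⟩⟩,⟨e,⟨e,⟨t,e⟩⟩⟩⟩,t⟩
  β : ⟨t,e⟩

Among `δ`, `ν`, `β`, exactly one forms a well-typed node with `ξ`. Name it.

δ : e — does not combine with ξ.
ν — combines: ν : ⟨⟨⟨t,⟨t,⟨e,t⟩⟩⟩,⟨e,⟨e,⟨t,e⟩⟩⟩⟩,t⟩ takes ξ : ⟨⟨t,⟨t,⟨e,t⟩⟩⟩,⟨e,⟨e,⟨t,e⟩⟩⟩⟩ as argument, giving t.
β : ⟨t,e⟩ — does not combine with ξ.

ν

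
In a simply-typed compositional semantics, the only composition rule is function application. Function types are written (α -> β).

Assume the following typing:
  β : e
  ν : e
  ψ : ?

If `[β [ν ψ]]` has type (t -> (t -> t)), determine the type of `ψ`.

For [β [ν ψ]] to have type (t -> (t -> t)) with β of type e, [ν ψ] must be the function: [ν ψ] : (e -> (t -> (t -> t))).
For [ν ψ] to have type (e -> (t -> (t -> t))) with ν of type e, ψ must be the function: ψ : (e -> (e -> (t -> (t -> t)))).

(e -> (e -> (t -> (t -> t))))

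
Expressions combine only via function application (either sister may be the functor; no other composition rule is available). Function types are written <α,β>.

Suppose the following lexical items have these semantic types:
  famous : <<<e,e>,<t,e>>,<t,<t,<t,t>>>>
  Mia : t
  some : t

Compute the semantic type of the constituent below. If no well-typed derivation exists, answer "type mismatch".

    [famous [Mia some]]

At [Mia some]: neither t nor t can take the other as argument; the node is ill-typed.

type mismatch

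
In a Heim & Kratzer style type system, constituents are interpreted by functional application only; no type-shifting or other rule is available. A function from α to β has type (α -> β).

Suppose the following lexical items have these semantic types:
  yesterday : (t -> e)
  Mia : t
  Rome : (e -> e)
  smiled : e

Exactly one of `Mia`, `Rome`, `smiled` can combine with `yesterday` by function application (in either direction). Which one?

Mia — combines: yesterday : (t -> e) takes Mia : t as argument, giving e.
Rome : (e -> e) — no; yesterday wants t, and Rome wants e.
smiled : e — no; yesterday wants t, and smiled wants nothing (atomic).

Mia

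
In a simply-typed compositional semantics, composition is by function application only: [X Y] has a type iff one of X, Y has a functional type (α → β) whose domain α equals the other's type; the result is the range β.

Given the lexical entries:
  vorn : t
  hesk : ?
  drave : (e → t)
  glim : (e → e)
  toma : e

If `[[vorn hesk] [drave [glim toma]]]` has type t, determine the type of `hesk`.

(t → (t → t))

[[vorn hesk] [drave [glim toma]]] must have type t. The sister [drave [glim toma]] has type t; that is not a function onto t, so [vorn hesk] must be the functor, of type (t → t).
[vorn hesk] must have type (t → t). The sister vorn has type t; that is not a function onto (t → t), so hesk must be the functor, of type (t → (t → t)).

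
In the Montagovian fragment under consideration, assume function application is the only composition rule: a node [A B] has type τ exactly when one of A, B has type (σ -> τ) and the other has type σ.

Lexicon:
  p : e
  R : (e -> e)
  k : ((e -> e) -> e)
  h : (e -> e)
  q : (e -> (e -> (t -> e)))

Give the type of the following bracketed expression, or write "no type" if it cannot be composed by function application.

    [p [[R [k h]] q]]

(t -> e)

[k h]: functor k : ((e -> e) -> e), argument h : (e -> e); result e.
[R [k h]]: functor R : (e -> e), argument [k h] : e; result e.
[[R [k h]] q]: functor q : (e -> (e -> (t -> e))), argument [R [k h]] : e; result (e -> (t -> e)).
[p [[R [k h]] q]]: functor [[R [k h]] q] : (e -> (t -> e)), argument p : e; result (t -> e).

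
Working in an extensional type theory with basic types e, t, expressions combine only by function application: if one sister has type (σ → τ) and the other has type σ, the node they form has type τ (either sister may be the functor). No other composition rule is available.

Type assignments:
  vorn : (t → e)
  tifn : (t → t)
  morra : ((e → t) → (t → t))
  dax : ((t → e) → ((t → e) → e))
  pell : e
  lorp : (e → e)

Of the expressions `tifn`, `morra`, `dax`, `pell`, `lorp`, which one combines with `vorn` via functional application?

dax

tifn : (t → t) — vorn needs t; tifn needs t; neither fits.
morra : ((e → t) → (t → t)) — vorn needs t; morra needs (e → t); neither fits.
dax — combines: dax : ((t → e) → ((t → e) → e)) takes vorn : (t → e) as argument, giving ((t → e) → e).
pell : e — vorn needs t; pell needs nothing (atomic); neither fits.
lorp : (e → e) — vorn needs t; lorp needs e; neither fits.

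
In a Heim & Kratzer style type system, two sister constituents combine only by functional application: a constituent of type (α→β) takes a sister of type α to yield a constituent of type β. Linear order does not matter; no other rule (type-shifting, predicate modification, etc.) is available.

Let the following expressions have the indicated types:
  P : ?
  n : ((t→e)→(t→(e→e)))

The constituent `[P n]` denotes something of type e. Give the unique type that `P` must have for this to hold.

[P n] must have type e. The sister n has type ((t→e)→(t→(e→e))); that is not a function onto e, so P must be the functor, of type (((t→e)→(t→(e→e)))→e).

(((t→e)→(t→(e→e)))→e)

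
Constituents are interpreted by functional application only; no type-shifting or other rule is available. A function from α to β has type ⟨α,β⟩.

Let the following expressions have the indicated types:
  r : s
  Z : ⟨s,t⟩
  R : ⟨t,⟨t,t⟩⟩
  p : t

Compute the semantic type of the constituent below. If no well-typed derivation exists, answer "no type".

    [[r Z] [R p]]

[r Z]: Z is ⟨s,t⟩, r is s; result t.
[R p]: R is ⟨t,⟨t,t⟩⟩, p is t; result ⟨t,t⟩.
[[r Z] [R p]]: [R p] is ⟨t,t⟩, [r Z] is t; result t.

t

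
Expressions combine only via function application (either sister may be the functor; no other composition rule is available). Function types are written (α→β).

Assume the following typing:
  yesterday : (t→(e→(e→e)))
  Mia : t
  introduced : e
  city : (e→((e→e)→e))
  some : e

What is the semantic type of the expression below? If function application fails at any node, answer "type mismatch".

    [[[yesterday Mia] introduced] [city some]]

[yesterday Mia] — yesterday of type (t→(e→(e→e))) combines with Mia of type t: type (e→(e→e)).
[[yesterday Mia] introduced] — [yesterday Mia] of type (e→(e→e)) combines with introduced of type e: type (e→e).
[city some] — city of type (e→((e→e)→e)) combines with some of type e: type ((e→e)→e).
[[[yesterday Mia] introduced] [city some]] — [city some] of type ((e→e)→e) combines with [[yesterday Mia] introduced] of type (e→e): type e.

e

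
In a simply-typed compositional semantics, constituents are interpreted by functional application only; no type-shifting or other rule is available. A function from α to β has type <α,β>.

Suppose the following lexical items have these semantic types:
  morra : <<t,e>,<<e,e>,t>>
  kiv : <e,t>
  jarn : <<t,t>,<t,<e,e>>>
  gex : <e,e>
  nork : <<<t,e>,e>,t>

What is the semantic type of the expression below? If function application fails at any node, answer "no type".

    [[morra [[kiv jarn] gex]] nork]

no type

[kiv jarn]: <e,t> with <<t,t>,<t,<e,e>>> — neither is a function whose domain matches the other; composition fails here.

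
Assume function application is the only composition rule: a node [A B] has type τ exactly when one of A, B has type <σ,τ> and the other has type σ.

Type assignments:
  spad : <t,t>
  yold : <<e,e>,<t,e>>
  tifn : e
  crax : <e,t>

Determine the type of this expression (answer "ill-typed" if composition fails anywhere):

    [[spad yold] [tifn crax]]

ill-typed

At [spad yold]: neither <t,t> nor <<e,e>,<t,e>> can take the other as argument; the node is ill-typed.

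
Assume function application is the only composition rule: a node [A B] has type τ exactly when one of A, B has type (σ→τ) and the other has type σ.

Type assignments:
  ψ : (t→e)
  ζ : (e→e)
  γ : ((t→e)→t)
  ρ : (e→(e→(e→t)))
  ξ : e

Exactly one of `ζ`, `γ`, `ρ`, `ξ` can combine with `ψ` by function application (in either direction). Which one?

γ

ζ : (e→e) — no; ψ wants t, and ζ wants e.
γ — combines: γ : ((t→e)→t) takes ψ : (t→e) as argument, giving t.
ρ : (e→(e→(e→t))) — no; ψ wants t, and ρ wants e.
ξ : e — no; ψ wants t, and ξ wants nothing (atomic).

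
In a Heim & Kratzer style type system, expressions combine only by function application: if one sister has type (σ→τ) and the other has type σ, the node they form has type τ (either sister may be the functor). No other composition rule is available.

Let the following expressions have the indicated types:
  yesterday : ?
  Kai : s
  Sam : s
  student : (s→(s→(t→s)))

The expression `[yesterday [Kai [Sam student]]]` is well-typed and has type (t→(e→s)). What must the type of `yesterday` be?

At [yesterday [Kai [Sam student]]] (required: (t→(e→s))): [Kai [Sam student]] is (t→s), which is not a function with range (t→(e→s)); hence yesterday is the functor — type ((t→s)→(t→(e→s))).

((t→s)→(t→(e→s)))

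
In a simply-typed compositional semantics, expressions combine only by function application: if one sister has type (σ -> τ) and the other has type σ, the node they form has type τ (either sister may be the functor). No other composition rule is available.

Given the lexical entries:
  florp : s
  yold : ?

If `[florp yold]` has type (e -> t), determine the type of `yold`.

[florp yold] must have type (e -> t). The sister florp has type s; that is not a function onto (e -> t), so yold must be the functor, of type (s -> (e -> t)).

(s -> (e -> t))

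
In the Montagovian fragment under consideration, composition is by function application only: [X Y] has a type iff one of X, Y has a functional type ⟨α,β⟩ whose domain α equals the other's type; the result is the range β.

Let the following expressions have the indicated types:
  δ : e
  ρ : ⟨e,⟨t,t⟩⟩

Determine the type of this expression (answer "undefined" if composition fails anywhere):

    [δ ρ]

At [δ ρ], ρ : ⟨e,⟨t,t⟩⟩ takes δ : e, giving ⟨t,t⟩.

⟨t,t⟩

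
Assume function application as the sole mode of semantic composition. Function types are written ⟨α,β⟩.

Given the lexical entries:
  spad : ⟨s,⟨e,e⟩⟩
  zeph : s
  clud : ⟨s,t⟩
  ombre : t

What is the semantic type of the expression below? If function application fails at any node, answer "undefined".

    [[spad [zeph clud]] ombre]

undefined

[zeph clud]: clud is ⟨s,t⟩, zeph is s; result t.
[spad [zeph clud]]: ⟨s,⟨e,e⟩⟩ and t cannot combine by function application — type clash.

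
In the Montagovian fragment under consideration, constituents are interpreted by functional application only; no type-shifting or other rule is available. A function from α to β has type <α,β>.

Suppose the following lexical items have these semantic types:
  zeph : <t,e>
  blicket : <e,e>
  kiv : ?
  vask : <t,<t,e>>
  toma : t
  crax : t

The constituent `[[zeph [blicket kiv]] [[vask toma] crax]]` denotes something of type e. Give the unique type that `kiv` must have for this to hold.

At [[zeph [blicket kiv]] [[vask toma] crax]] (required: e): [[vask toma] crax] is e, which is not a function with range e; hence [zeph [blicket kiv]] is the functor — type <e,e>.
At [zeph [blicket kiv]] (required: <e,e>): zeph is <t,e>, which is not a function with range <e,e>; hence [blicket kiv] is the functor — type <<t,e>,<e,e>>.
At [blicket kiv] (required: <<t,e>,<e,e>>): blicket is <e,e>, which is not a function with range <<t,e>,<e,e>>; hence kiv is the functor — type <<e,e>,<<t,e>,<e,e>>>.

<<e,e>,<<t,e>,<e,e>>>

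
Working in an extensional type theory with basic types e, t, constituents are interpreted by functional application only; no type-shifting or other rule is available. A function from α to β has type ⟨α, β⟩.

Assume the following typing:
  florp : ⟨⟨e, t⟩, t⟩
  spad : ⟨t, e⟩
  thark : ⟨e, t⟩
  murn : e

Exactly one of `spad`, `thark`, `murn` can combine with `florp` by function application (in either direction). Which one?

thark

spad : ⟨t, e⟩ — no; florp wants ⟨e, t⟩, and spad wants t.
thark — combines: florp : ⟨⟨e, t⟩, t⟩ takes thark : ⟨e, t⟩ as argument, giving t.
murn : e — no; florp wants ⟨e, t⟩, and murn wants nothing (atomic).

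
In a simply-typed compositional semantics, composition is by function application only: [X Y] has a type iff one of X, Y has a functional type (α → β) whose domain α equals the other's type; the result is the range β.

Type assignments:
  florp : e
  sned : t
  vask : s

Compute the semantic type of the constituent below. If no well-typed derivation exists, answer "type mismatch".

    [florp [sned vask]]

[sned vask]: t and s cannot combine by function application — type clash.

type mismatch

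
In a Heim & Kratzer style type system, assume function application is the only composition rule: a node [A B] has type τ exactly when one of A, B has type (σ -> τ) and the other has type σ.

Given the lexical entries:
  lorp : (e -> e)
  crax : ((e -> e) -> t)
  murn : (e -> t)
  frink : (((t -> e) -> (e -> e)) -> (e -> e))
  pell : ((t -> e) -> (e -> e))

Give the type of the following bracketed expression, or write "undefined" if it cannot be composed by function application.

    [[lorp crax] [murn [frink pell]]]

undefined

[lorp crax]: ((e -> e) -> t) applied to (e -> e) yields t.
[frink pell]: (((t -> e) -> (e -> e)) -> (e -> e)) applied to ((t -> e) -> (e -> e)) yields (e -> e).
At [murn [frink pell]]: neither (e -> t) nor (e -> e) can take the other as argument; the node is ill-typed.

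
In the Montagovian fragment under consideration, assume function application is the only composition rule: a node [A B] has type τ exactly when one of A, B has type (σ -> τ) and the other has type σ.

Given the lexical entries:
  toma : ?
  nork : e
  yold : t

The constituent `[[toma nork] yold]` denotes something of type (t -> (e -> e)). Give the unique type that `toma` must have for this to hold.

(e -> (t -> (t -> (e -> e))))

At [[toma nork] yold] (required: (t -> (e -> e))): yold is t, which is not a function with range (t -> (e -> e)); hence [toma nork] is the functor — type (t -> (t -> (e -> e))).
At [toma nork] (required: (t -> (t -> (e -> e)))): nork is e, which is not a function with range (t -> (t -> (e -> e))); hence toma is the functor — type (e -> (t -> (t -> (e -> e)))).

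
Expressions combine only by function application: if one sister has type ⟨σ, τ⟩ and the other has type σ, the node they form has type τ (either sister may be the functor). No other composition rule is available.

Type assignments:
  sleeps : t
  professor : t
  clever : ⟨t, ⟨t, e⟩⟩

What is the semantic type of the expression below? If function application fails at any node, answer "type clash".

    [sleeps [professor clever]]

[professor clever] — clever of type ⟨t, ⟨t, e⟩⟩ combines with professor of type t: type ⟨t, e⟩.
[sleeps [professor clever]] — [professor clever] of type ⟨t, e⟩ combines with sleeps of type t: type e.

e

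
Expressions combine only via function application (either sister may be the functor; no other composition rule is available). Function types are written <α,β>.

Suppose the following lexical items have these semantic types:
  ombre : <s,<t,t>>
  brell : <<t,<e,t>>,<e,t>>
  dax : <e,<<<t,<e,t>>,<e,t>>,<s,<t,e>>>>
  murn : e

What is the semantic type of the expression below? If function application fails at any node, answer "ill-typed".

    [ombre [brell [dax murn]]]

[dax murn]: dax is <e,<<<t,<e,t>>,<e,t>>,<s,<t,e>>>>, murn is e; result <<<t,<e,t>>,<e,t>>,<s,<t,e>>>.
[brell [dax murn]]: [dax murn] is <<<t,<e,t>>,<e,t>>,<s,<t,e>>>, brell is <<t,<e,t>>,<e,t>>; result <s,<t,e>>.
[ombre [brell [dax murn]]]: <s,<t,t>> and <s,<t,e>> cannot combine by function application — type clash.

ill-typed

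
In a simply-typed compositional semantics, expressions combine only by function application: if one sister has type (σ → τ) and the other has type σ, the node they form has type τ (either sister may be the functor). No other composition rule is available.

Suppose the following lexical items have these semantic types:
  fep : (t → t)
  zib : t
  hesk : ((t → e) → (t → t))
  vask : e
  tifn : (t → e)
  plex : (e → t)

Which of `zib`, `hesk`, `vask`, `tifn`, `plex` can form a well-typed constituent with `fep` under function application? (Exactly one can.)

zib — combines: fep : (t → t) takes zib : t as argument, giving t.
hesk : ((t → e) → (t → t)) — does not combine with fep.
vask : e — does not combine with fep.
tifn : (t → e) — does not combine with fep.
plex : (e → t) — does not combine with fep.

zib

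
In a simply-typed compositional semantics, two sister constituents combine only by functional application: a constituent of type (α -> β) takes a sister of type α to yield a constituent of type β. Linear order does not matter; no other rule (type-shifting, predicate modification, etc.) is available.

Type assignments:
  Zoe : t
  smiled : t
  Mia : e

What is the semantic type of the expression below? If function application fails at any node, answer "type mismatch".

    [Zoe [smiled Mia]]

[smiled Mia]: t and e cannot combine by function application — type clash.

type mismatch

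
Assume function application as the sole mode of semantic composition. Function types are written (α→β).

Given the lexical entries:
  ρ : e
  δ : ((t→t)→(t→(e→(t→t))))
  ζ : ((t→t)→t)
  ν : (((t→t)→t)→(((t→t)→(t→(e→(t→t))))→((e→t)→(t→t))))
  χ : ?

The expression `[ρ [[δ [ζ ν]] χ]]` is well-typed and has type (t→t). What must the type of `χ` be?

For [ρ [[δ [ζ ν]] χ]] to have type (t→t) with ρ of type e, [[δ [ζ ν]] χ] must be the function: [[δ [ζ ν]] χ] : (e→(t→t)).
For [[δ [ζ ν]] χ] to have type (e→(t→t)) with [δ [ζ ν]] of type ((e→t)→(t→t)), χ must be the function: χ : (((e→t)→(t→t))→(e→(t→t))).

(((e→t)→(t→t))→(e→(t→t)))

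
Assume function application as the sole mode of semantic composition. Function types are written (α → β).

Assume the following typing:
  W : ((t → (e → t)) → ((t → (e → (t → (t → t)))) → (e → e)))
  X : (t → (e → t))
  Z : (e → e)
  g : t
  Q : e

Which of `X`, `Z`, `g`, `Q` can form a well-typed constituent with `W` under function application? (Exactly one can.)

X — combines: W : ((t → (e → t)) → ((t → (e → (t → (t → t)))) → (e → e))) takes X : (t → (e → t)) as argument, giving ((t → (e → (t → (t → t)))) → (e → e)).
Z : (e → e) — no; W wants (t → (e → t)), and Z wants e.
g : t — no; W wants (t → (e → t)), and g wants nothing (atomic).
Q : e — no; W wants (t → (e → t)), and Q wants nothing (atomic).

X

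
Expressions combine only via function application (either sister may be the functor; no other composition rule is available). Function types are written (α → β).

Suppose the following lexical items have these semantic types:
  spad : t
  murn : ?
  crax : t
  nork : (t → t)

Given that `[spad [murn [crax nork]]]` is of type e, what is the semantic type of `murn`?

(t → (t → e))

At [spad [murn [crax nork]]] (required: e): spad is t, which is not a function with range e; hence [murn [crax nork]] is the functor — type (t → e).
At [murn [crax nork]] (required: (t → e)): [crax nork] is t, which is not a function with range (t → e); hence murn is the functor — type (t → (t → e)).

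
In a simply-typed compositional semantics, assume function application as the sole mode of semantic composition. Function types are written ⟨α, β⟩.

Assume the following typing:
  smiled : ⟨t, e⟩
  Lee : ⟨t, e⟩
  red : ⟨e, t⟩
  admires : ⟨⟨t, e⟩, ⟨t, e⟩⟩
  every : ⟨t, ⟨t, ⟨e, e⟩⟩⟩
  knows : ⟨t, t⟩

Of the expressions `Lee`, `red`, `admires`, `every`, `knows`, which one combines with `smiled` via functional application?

Lee : ⟨t, e⟩ — does not combine with smiled.
red : ⟨e, t⟩ — does not combine with smiled.
admires — combines: admires : ⟨⟨t, e⟩, ⟨t, e⟩⟩ takes smiled : ⟨t, e⟩ as argument, giving ⟨t, e⟩.
every : ⟨t, ⟨t, ⟨e, e⟩⟩⟩ — does not combine with smiled.
knows : ⟨t, t⟩ — does not combine with smiled.

admires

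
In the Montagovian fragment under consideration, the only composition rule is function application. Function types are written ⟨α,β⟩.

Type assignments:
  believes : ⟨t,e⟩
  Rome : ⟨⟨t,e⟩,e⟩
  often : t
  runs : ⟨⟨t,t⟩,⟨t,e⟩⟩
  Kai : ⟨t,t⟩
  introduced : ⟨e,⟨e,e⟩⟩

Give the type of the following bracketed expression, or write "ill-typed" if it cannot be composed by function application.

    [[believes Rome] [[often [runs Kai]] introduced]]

[believes Rome]: ⟨⟨t,e⟩,e⟩ applied to ⟨t,e⟩ yields e.
[runs Kai]: ⟨⟨t,t⟩,⟨t,e⟩⟩ applied to ⟨t,t⟩ yields ⟨t,e⟩.
[often [runs Kai]]: ⟨t,e⟩ applied to t yields e.
[[often [runs Kai]] introduced]: ⟨e,⟨e,e⟩⟩ applied to e yields ⟨e,e⟩.
[[believes Rome] [[often [runs Kai]] introduced]]: ⟨e,e⟩ applied to e yields e.

e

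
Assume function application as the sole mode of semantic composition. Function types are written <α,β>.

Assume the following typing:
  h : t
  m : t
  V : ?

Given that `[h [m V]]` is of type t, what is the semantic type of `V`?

[h [m V]] is required to be t. h : t cannot yield t as functor, so [m V] : <t,t>.
[m V] is required to be <t,t>. m : t cannot yield <t,t> as functor, so V : <t,<t,t>>.

<t,<t,t>>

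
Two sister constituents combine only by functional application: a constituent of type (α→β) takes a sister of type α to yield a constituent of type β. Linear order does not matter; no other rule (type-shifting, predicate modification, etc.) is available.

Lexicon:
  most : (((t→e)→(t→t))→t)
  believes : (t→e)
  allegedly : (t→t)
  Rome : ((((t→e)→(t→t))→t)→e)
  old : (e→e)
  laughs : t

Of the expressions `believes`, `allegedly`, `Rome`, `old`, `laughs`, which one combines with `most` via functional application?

Rome

believes : (t→e) — neither side's domain matches the other.
allegedly : (t→t) — neither side's domain matches the other.
Rome — combines: Rome : ((((t→e)→(t→t))→t)→e) takes most : (((t→e)→(t→t))→t) as argument, giving e.
old : (e→e) — neither side's domain matches the other.
laughs : t — neither side's domain matches the other.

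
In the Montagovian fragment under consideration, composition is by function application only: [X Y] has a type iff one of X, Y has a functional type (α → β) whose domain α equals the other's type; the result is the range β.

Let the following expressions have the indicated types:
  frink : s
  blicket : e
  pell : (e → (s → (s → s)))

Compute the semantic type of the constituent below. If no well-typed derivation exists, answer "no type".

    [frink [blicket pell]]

(s → s)

At [blicket pell], pell : (e → (s → (s → s))) takes blicket : e, giving (s → (s → s)).
At [frink [blicket pell]], [blicket pell] : (s → (s → s)) takes frink : s, giving (s → s).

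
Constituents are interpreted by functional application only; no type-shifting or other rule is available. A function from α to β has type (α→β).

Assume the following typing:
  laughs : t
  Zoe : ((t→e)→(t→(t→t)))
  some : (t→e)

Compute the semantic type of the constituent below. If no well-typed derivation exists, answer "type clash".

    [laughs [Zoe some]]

(t→t)

[Zoe some] — Zoe of type ((t→e)→(t→(t→t))) combines with some of type (t→e): type (t→(t→t)).
[laughs [Zoe some]] — [Zoe some] of type (t→(t→t)) combines with laughs of type t: type (t→t).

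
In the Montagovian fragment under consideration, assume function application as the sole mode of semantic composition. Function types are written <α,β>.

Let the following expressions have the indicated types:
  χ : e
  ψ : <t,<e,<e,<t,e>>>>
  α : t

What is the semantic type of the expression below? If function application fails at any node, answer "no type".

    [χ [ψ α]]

At [ψ α], ψ : <t,<e,<e,<t,e>>>> takes α : t, giving <e,<e,<t,e>>>.
At [χ [ψ α]], [ψ α] : <e,<e,<t,e>>> takes χ : e, giving <e,<t,e>>.

<e,<t,e>>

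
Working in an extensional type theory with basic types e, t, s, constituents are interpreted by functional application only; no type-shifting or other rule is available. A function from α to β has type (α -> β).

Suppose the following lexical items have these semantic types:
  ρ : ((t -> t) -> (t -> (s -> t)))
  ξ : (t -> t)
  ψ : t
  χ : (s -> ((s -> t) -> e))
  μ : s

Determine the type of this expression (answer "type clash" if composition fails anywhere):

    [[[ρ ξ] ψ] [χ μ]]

[ρ ξ]: ρ is ((t -> t) -> (t -> (s -> t))), ξ is (t -> t); result (t -> (s -> t)).
[[ρ ξ] ψ]: [ρ ξ] is (t -> (s -> t)), ψ is t; result (s -> t).
[χ μ]: χ is (s -> ((s -> t) -> e)), μ is s; result ((s -> t) -> e).
[[[ρ ξ] ψ] [χ μ]]: [χ μ] is ((s -> t) -> e), [[ρ ξ] ψ] is (s -> t); result e.

e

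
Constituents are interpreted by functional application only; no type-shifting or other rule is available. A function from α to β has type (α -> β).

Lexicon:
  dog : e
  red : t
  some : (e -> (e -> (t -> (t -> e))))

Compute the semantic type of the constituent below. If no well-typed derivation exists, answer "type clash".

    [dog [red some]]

type clash

At [red some]: neither t nor (e -> (e -> (t -> (t -> e)))) can take the other as argument; the node is ill-typed.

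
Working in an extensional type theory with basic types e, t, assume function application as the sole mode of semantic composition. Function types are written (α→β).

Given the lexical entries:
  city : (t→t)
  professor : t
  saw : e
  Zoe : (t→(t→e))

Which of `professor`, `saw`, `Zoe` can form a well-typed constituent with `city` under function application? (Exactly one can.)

professor — combines: city : (t→t) takes professor : t as argument, giving t.
saw : e — neither side's domain matches the other.
Zoe : (t→(t→e)) — neither side's domain matches the other.

professor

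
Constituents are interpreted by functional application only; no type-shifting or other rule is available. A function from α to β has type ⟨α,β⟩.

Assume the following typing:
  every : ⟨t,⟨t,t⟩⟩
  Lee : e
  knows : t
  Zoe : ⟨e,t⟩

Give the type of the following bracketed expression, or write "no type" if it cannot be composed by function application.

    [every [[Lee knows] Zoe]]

At [Lee knows]: neither e nor t can take the other as argument; the node is ill-typed.

no type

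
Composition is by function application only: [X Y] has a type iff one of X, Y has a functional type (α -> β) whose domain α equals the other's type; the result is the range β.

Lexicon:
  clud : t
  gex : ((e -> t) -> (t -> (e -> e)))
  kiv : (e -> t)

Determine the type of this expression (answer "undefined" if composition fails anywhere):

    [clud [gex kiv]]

(e -> e)

[gex kiv]: functor gex : ((e -> t) -> (t -> (e -> e))), argument kiv : (e -> t); result (t -> (e -> e)).
[clud [gex kiv]]: functor [gex kiv] : (t -> (e -> e)), argument clud : t; result (e -> e).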